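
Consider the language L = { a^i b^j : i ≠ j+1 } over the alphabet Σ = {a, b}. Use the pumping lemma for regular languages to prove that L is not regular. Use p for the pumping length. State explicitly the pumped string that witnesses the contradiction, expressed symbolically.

a^{p+p!} b^{p+p!-1}

Suppose for contradiction that L is regular, and let p be the pumping length.
Choose w = a^p b^{p+p!-1}. Since p ≠ (p+p!-1)+1 = p+p!, w ∈ L; and |w| ≥ p.
Write w = xyz as guaranteed by the lemma, with |xy| ≤ p and |y| > 0.
Because |xy| ≤ p and w begins with p copies of a, we have y = a^k with 1 ≤ k ≤ p.
Since 1 ≤ k ≤ p, k divides p!; set t = 1 + p!/k. Then xy^t z has p + (p!/k)·k = p + p! copies of a. Now the a-count is p+p! and (b-count)+1 = (p+p!-1)+1 = p+p!, so i ≠ j+1 fails. So xy^t z = a^{p+p!} b^{p+p!-1} ∉ L.
This is a contradiction; hence L is not regular.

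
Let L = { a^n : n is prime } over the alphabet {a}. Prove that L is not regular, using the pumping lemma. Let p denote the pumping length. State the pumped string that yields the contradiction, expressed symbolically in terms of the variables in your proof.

a^{q(1+k)}

Toward a contradiction, assume L is regular with pumping length p.
Let q be a prime with q ≥ p+2 (infinitely many primes exist), and take w = a^q ∈ L with |w| = q ≥ p.
The pumping lemma gives a decomposition w = xyz where |xy| ≤ p and y is nonempty.
Then y = a^k for some k with 1 ≤ k ≤ p.
Since 1 ≤ k ≤ p, |xz| = q-k. Pump with i = q+1: |xy^{q+1}z| = (q-k)+(q+1)k = q+qk = q(1+k), which is composite (both factors ≥ 2). So xy^{q+1}z = a^{q(1+k)} ∉ L.
This is a contradiction; hence L is not regular.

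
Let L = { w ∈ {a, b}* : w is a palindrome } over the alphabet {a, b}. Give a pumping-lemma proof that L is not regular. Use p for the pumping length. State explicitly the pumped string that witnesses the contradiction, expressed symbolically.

a^{p+k} b a^p

Assume L is regular; let p be its pumping constant.
Take w = a^p b a^p, a palindrome of length 2p+1 ≥ p.
By the pumping lemma, w = xyz with |xy| ≤ p and |y| > 0.
Because |xy| ≤ p and w begins with p copies of a, we have y = a^k with 1 ≤ k ≤ p.
Pump with i = 2: xy^2z = a^{p+k} b a^p. Its reverse is a^p b a^{p+k}, which differs from xy^2z since k ≥ 1. So xy^2z is not a palindrome and xy^2z ∉ L.
This contradicts the pumping lemma, so L is not regular.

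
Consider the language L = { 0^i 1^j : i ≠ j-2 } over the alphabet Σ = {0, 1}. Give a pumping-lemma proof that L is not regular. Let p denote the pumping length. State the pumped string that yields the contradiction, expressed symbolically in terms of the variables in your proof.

0^{p+p!} 1^{p+p!+2}

Assume L is regular. Let p be the pumping length given by the pumping lemma.
Choose w = 0^p 1^{p+p!+2}. Since p ≠ (p+p!+2)-2 = p+p!, w ∈ L; and |w| ≥ p.
By the pumping lemma, w = xyz with |xy| ≤ p and y is nonempty.
Because |xy| ≤ p and w begins with p copies of 0, we have y = 0^k with 1 ≤ k ≤ p.
Since 1 ≤ k ≤ p, k divides p!; set t = 1 + p!/k. Then xy^t z has p + (p!/k)·k = p + p! copies of 0. Now the 0-count is p+p! and (1-count)-2 = (p+p!+2)-2 = p+p!, so i ≠ j-2 fails. So xy^t z = 0^{p+p!} 1^{p+p!+2} ∉ L.
This is a contradiction; hence L is not regular.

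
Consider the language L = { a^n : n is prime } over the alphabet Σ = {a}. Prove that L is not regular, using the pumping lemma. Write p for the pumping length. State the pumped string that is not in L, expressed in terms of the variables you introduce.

Suppose for contradiction that L is regular, and let p be the pumping length.
Let q be a prime with q ≥ p+2 (infinitely many primes exist), and take w = a^q ∈ L with |w| = q ≥ p.
The pumping lemma gives a decomposition w = xyz where |xy| ≤ p and |y| ≥ 1.
Then y = a^k for some k with 1 ≤ k ≤ p.
Since 1 ≤ k ≤ p, |xz| = q-k. Pump with i = q+1: |xy^{q+1}z| = (q-k)+(q+1)k = q+qk = q(1+k), which is composite (both factors ≥ 2). So xy^{q+1}z = a^{q(1+k)} ∉ L.
This contradicts the pumping lemma, so L is not regular.

a^{q(1+k)}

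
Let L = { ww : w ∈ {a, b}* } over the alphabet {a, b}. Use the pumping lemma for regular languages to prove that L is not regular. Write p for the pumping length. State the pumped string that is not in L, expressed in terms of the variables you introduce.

a^{p+k} b^p a^p b^p

Assume L is regular. Let p be the pumping length given by the pumping lemma.
Take w = a^p b^p a^p b^p = uu where u = a^pb^p; then w ∈ L and |w| = 4p ≥ p.
By the pumping lemma, w = xyz with |xy| ≤ p and |y| ≥ 1.
Since the first p symbols of w are all a's and |xy| ≤ p, y lies entirely in the leading a-block: y = a^k for some k with 1 ≤ k ≤ p.
Pump with i = 2: xy^2z = a^{p+k} b^p a^p b^p, of length 4p+k. Suppose this equals vv. The string starts with a and ends with b, so v does too; thus the boundary between the two copies of v is a b→a transition. There is exactly one such transition, at position 2p+k, so |v| = 2p+k and |vv| = 4p+2k ≠ 4p+k since k ≥ 1. So xy^2z ∉ L.
Contradiction. Therefore L is not regular.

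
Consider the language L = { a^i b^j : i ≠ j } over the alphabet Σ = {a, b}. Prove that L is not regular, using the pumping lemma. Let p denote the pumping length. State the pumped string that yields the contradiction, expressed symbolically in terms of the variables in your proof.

a^{p+p!} b^{p+p!}

Suppose for contradiction that L is regular, and let p be the pumping length.
Choose w = a^p b^{p+p!}. Since p ≠ p+p!, w ∈ L; and |w| ≥ p.
The pumping lemma gives a decomposition w = xyz where |xy| ≤ p and |y| ≥ 1.
The first p characters of w are a's, so xy (and hence y) consists only of a's. Write y = a^k, 1 ≤ k ≤ p.
Since 1 ≤ k ≤ p, k divides p!; set t = 1 + p!/k. Then xy^t z has p + (p!/k)·k = p + p! copies of a. Now the a-count equals the b-count, so i ≠ j fails. So xy^t z = a^{p+p!} b^{p+p!} ∉ L.
This is a contradiction; hence L is not regular.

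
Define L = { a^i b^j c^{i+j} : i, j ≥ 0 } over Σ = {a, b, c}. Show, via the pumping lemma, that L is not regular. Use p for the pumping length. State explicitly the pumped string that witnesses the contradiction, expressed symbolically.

a^{p+k} b^p c^{2p}

Suppose for contradiction that L is regular, and let p be the pumping length.
Take w = a^p b^p c^{2p} ∈ L (with i=j=p, i+j=2p), |w| = 4p ≥ p.
By the pumping lemma, w = xyz with |xy| ≤ p and |y| ≥ 1.
Because |xy| ≤ p and w begins with p copies of a, we have y = a^k with 1 ≤ k ≤ p.
Consider xy^2z = a^{p+k} b^p c^{2p}. Now the a- and b-counts sum to 2p+k, but the c-count is 2p ≠ 2p+k. So xy^2z ∉ L.
This contradicts the pumping lemma, so L is not regular.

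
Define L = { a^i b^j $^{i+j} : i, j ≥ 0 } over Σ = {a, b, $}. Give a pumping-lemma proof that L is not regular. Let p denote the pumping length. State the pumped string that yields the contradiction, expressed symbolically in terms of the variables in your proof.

Assume L is regular. Let p be the pumping length given by the pumping lemma.
Take w = a^p b^p $^{2p} ∈ L (with i=j=p, i+j=2p), |w| = 4p ≥ p.
The pumping lemma gives a decomposition w = xyz where |xy| ≤ p and |y| > 0.
The first p characters of w are a's, so xy (and hence y) consists only of a's. Write y = a^k, 1 ≤ k ≤ p.
Consider xy^2z = a^{p+k} b^p $^{2p}. Now the a- and b-counts sum to 2p+k, but the $-count is 2p ≠ 2p+k. So xy^2z ∉ L.
This contradicts the pumping lemma, so L is not regular.

a^{p+k} b^p $^{2p}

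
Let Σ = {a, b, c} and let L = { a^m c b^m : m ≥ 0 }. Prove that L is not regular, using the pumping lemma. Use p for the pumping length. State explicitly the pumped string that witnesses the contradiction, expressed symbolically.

a^{p+k} c b^p

Suppose for contradiction that L is regular, and let p be the pumping length.
Take w = a^p c b^p ∈ L with |w| = 2p+1 ≥ p.
Write w = xyz as guaranteed by the lemma, with |xy| ≤ p and |y| > 0.
The first p characters of w are a's, so xy (and hence y) consists only of a's. Write y = a^k, 1 ≤ k ≤ p.
Pump with i = 2: xy^2z = a^{p+k} c b^p, which would require p+k = p. But k ≥ 1, so xy^2z ∉ L.
Contradiction. Therefore L is not regular.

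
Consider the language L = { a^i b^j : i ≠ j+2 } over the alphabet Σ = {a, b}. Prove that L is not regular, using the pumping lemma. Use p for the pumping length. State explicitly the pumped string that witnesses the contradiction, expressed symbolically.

Assume L is regular. Let p be the pumping length given by the pumping lemma.
Choose w = a^p b^{p+p!-2}. Since p ≠ (p+p!-2)+2 = p+p!, w ∈ L; and |w| ≥ p.
By the pumping lemma, w = xyz with |xy| ≤ p and |y| > 0.
The first p characters of w are a's, so xy (and hence y) consists only of a's. Write y = a^k, 1 ≤ k ≤ p.
Since 1 ≤ k ≤ p, k divides p!; set t = 1 + p!/k. Then xy^t z has p + (p!/k)·k = p + p! copies of a. Now the a-count is p+p! and (b-count)+2 = (p+p!-2)+2 = p+p!, so i ≠ j+2 fails. So xy^t z = a^{p+p!} b^{p+p!-2} ∉ L.
Contradiction. Therefore L is not regular.

a^{p+p!} b^{p+p!-2}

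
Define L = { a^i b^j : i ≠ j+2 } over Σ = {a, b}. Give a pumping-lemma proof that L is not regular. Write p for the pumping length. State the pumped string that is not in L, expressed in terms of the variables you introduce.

a^{p+p!} b^{p+p!-2}

Toward a contradiction, assume L is regular with pumping length p.
Choose w = a^p b^{p+p!-2}. Since p ≠ (p+p!-2)+2 = p+p!, w ∈ L; and |w| ≥ p.
The pumping lemma gives a decomposition w = xyz where |xy| ≤ p and |y| > 0.
Since the first p symbols of w are all a's and |xy| ≤ p, y lies entirely in the leading a-block: y = a^k for some k with 1 ≤ k ≤ p.
Since 1 ≤ k ≤ p, k divides p!; set t = 1 + p!/k. Then xy^t z has p + (p!/k)·k = p + p! copies of a. Now the a-count is p+p! and (b-count)+2 = (p+p!-2)+2 = p+p!, so i ≠ j+2 fails. So xy^t z = a^{p+p!} b^{p+p!-2} ∉ L.
This is a contradiction; hence L is not regular.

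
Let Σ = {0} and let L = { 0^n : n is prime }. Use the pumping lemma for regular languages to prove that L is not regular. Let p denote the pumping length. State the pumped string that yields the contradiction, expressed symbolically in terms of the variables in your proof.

Suppose for contradiction that L is regular, and let p be the pumping length.
Let q be a prime with q ≥ p+2 (infinitely many primes exist), and take w = 0^q ∈ L with |w| = q ≥ p.
By the pumping lemma, w = xyz with |xy| ≤ p and |y| ≥ 1.
Then y = 0^k for some k with 1 ≤ k ≤ p.
Since 1 ≤ k ≤ p, |xz| = q-k. Pump with i = q+1: |xy^{q+1}z| = (q-k)+(q+1)k = q+qk = q(1+k), which is composite (both factors ≥ 2). So xy^{q+1}z = 0^{q(1+k)} ∉ L.
This is a contradiction; hence L is not regular.

0^{q(1+k)}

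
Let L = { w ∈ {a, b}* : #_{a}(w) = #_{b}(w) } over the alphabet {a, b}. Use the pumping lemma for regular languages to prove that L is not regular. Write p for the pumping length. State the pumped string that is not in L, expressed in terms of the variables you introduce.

a^{p+k} b^p

Assume L is regular; let p be its pumping constant.
Choose w = a^p b^p ∈ L with |w| = 2p ≥ p.
The pumping lemma gives a decomposition w = xyz where |xy| ≤ p and y is nonempty.
Because |xy| ≤ p and w begins with p copies of a, we have y = a^k with 1 ≤ k ≤ p.
Pump with i = 2: xy^2z = a^{p+k} b^p has p+k occurrences of a but only p of b. Since k ≥ 1 the counts differ, so xy^2z ∉ L.
This contradicts the pumping lemma, so L is not regular.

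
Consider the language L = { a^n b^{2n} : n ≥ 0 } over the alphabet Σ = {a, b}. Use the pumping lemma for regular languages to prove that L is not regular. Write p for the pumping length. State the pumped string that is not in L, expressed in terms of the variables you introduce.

Toward a contradiction, assume L is regular with pumping length p.
Take w = a^p b^{2p}. Then w ∈ L and |w| = 3p ≥ p.
Write w = xyz as guaranteed by the lemma, with |xy| ≤ p and y is nonempty.
Since the first p symbols of w are all a's and |xy| ≤ p, y lies entirely in the leading a-block: y = a^k for some k with 1 ≤ k ≤ p.
Pump with i = 2: xy^2z = a^{p+k} b^{2p}. For this to lie in L we would need 2p = 2(p+k), which forces k = 0. But k ≥ 1, so xy^2z ∉ L.
Contradiction. Therefore L is not regular.

a^{p+k} b^{2p}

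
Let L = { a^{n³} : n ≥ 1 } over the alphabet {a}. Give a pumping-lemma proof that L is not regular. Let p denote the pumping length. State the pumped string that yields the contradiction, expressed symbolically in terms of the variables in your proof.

Assume L is regular; let p be its pumping constant.
Take w = a^{p³} ∈ L with |w| = p³ ≥ p.
The pumping lemma gives a decomposition w = xyz where |xy| ≤ p and |y| > 0.
Then y = a^k for some k with 1 ≤ k ≤ p.
Pump with i = 2: xy^2z = a^{p³+k}. Since 1 ≤ k ≤ p, p³ < p³+k ≤ p³+p < p³+3p²+3p+1 = (p+1)³, so p³+k is not a perfect cube. So xy^2z ∉ L.
This contradicts the pumping lemma, so L is not regular.

a^{p³+k}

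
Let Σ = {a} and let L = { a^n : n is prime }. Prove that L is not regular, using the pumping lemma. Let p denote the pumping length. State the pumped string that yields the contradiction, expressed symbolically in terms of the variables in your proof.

Assume L is regular; let p be its pumping constant.
Let q be a prime with q ≥ p+2 (infinitely many primes exist), and take w = a^q ∈ L with |w| = q ≥ p.
By the pumping lemma, w = xyz with |xy| ≤ p and |y| > 0.
Then y = a^k for some k with 1 ≤ k ≤ p.
Since 1 ≤ k ≤ p, |xz| = q-k. Pump with i = q+1: |xy^{q+1}z| = (q-k)+(q+1)k = q+qk = q(1+k), which is composite (both factors ≥ 2). So xy^{q+1}z = a^{q(1+k)} ∉ L.
This is a contradiction; hence L is not regular.

a^{q(1+k)}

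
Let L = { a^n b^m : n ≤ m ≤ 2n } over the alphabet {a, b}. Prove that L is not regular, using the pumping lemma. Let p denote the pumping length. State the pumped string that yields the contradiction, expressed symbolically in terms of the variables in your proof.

a^{p+k} b^p

Assume L is regular. Let p be the pumping length given by the pumping lemma.
Take w = a^p b^p ∈ L (since p ≤ p ≤ 2p), with |w| = 2p ≥ p.
The pumping lemma gives a decomposition w = xyz where |xy| ≤ p and y is nonempty.
The first p characters of w are a's, so xy (and hence y) consists only of a's. Write y = a^k, 1 ≤ k ≤ p.
Pump with i = 2: xy^2z = a^{p+k} b^p. Now n = p+k > p = m, so the condition n ≤ m fails. Thus xy^2z ∉ L.
Contradiction. Therefore L is not regular.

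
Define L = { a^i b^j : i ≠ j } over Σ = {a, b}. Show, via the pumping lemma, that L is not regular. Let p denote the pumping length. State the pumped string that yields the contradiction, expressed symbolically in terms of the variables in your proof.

Suppose for contradiction that L is regular, and let p be the pumping length.
Choose w = a^p b^{p+p!}. Since p ≠ p+p!, w ∈ L; and |w| ≥ p.
By the pumping lemma, w = xyz with |xy| ≤ p and y is nonempty.
Since the first p symbols of w are all a's and |xy| ≤ p, y lies entirely in the leading a-block: y = a^k for some k with 1 ≤ k ≤ p.
Since 1 ≤ k ≤ p, k divides p!; set t = 1 + p!/k. Then xy^t z has p + (p!/k)·k = p + p! copies of a. Now the a-count equals the b-count, so i ≠ j fails. So xy^t z = a^{p+p!} b^{p+p!} ∉ L.
This contradicts the pumping lemma, so L is not regular.

a^{p+p!} b^{p+p!}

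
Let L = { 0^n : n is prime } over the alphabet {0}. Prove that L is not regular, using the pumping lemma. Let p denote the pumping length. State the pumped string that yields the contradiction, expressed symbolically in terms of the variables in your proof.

0^{q(1+k)}

Assume L is regular; let p be its pumping constant.
Let q be a prime with q ≥ p+2 (infinitely many primes exist), and take w = 0^q ∈ L with |w| = q ≥ p.
The pumping lemma gives a decomposition w = xyz where |xy| ≤ p and |y| ≥ 1.
Then y = 0^k for some k with 1 ≤ k ≤ p.
Since 1 ≤ k ≤ p, |xz| = q-k. Pump with i = q+1: |xy^{q+1}z| = (q-k)+(q+1)k = q+qk = q(1+k), which is composite (both factors ≥ 2). So xy^{q+1}z = 0^{q(1+k)} ∉ L.
Contradiction. Therefore L is not regular.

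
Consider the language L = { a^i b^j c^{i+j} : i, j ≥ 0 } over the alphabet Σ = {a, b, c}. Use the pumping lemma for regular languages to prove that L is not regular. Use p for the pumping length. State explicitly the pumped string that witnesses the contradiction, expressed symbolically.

Suppose for contradiction that L is regular, and let p be the pumping length.
Take w = a^p b^p c^{2p} ∈ L (with i=j=p, i+j=2p), |w| = 4p ≥ p.
The pumping lemma gives a decomposition w = xyz where |xy| ≤ p and |y| ≥ 1.
Since the first p symbols of w are all a's and |xy| ≤ p, y lies entirely in the leading a-block: y = a^k for some k with 1 ≤ k ≤ p.
Consider xy^2z = a^{p+k} b^p c^{2p}. Now the a- and b-counts sum to 2p+k, but the c-count is 2p ≠ 2p+k. So xy^2z ∉ L.
This contradicts the pumping lemma, so L is not regular.

a^{p+k} b^p c^{2p}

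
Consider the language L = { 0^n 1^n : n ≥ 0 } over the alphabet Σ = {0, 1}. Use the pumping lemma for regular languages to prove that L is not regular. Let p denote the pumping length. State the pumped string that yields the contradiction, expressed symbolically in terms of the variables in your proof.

Suppose for contradiction that L is regular, and let p be the pumping length.
Let w = 0^p 1^p ∈ L; note |w| = 2p ≥ p.
By the pumping lemma, w = xyz with |xy| ≤ p and |y| ≥ 1.
The first p characters of w are 0's, so xy (and hence y) consists only of 0's. Write y = 0^k, 1 ≤ k ≤ p.
Pump with i = 2: xy^2z = 0^{p+k} 1^p. For this to lie in L we would need p = p+k, which forces k = 0. But k ≥ 1, so xy^2z ∉ L.
This is a contradiction; hence L is not regular.

0^{p+k} 1^p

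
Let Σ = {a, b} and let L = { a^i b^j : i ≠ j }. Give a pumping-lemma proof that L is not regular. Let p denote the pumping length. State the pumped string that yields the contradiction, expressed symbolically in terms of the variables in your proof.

Assume L is regular. Let p be the pumping length given by the pumping lemma.
Choose w = a^p b^{p+p!}. Since p ≠ p+p!, w ∈ L; and |w| ≥ p.
By the pumping lemma, w = xyz with |xy| ≤ p and y is nonempty.
Since the first p symbols of w are all a's and |xy| ≤ p, y lies entirely in the leading a-block: y = a^k for some k with 1 ≤ k ≤ p.
Since 1 ≤ k ≤ p, k divides p!; set t = 1 + p!/k. Then xy^t z has p + (p!/k)·k = p + p! copies of a. Now the a-count equals the b-count, so i ≠ j fails. So xy^t z = a^{p+p!} b^{p+p!} ∉ L.
Contradiction. Therefore L is not regular.

a^{p+p!} b^{p+p!}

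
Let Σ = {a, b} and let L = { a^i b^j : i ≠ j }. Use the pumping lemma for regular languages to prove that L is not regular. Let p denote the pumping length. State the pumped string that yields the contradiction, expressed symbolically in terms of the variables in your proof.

a^{p+p!} b^{p+p!}

Toward a contradiction, assume L is regular with pumping length p.
Choose w = a^p b^{p+p!}. Since p ≠ p+p!, w ∈ L; and |w| ≥ p.
Write w = xyz as guaranteed by the lemma, with |xy| ≤ p and |y| ≥ 1.
The first p characters of w are a's, so xy (and hence y) consists only of a's. Write y = a^k, 1 ≤ k ≤ p.
Since 1 ≤ k ≤ p, k divides p!; set t = 1 + p!/k. Then xy^t z has p + (p!/k)·k = p + p! copies of a. Now the a-count equals the b-count, so i ≠ j fails. So xy^t z = a^{p+p!} b^{p+p!} ∉ L.
This is a contradiction; hence L is not regular.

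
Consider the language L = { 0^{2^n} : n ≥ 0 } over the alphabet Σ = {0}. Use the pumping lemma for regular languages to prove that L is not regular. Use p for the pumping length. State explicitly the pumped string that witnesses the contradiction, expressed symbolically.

Assume L is regular; let p be its pumping constant.
Take w = 0^{2^p} ∈ L with |w| = 2^p ≥ p.
By the pumping lemma, w = xyz with |xy| ≤ p and |y| ≥ 1.
Then y = 0^k for some k with 1 ≤ k ≤ p.
Pump with i = 2: xy^2z = 0^{2^p+k}. Since 1 ≤ k ≤ p < 2^p, we have 2^p < 2^p+k < 2^{p+1}, so 2^p+k is not a power of 2. So xy^2z ∉ L.
Contradiction. Therefore L is not regular.

0^{2^p+k}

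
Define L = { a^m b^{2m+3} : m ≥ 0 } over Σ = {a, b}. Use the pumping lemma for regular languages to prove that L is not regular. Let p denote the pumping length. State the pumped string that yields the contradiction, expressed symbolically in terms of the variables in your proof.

Toward a contradiction, assume L is regular with pumping length p.
Let w = a^p b^{2p+3} ∈ L; note |w| = 3p+3 ≥ p.
The pumping lemma gives a decomposition w = xyz where |xy| ≤ p and |y| ≥ 1.
Because |xy| ≤ p and w begins with p copies of a, we have y = a^k with 1 ≤ k ≤ p.
Pump with i = 2: xy^2z = a^{p+k} b^{2p+3}. For this to lie in L we would need 2p+3 = 2(p+k)+3, which forces k = 0. But k ≥ 1, so xy^2z ∉ L.
This contradicts the pumping lemma, so L is not regular.

a^{p+k} b^{2p+3}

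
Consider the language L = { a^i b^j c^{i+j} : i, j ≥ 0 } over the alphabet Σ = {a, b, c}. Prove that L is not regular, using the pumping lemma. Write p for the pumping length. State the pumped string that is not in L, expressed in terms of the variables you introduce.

a^{p+k} b^p c^{2p}

Toward a contradiction, assume L is regular with pumping length p.
Take w = a^p b^p c^{2p} ∈ L (with i=j=p, i+j=2p), |w| = 4p ≥ p.
Write w = xyz as guaranteed by the lemma, with |xy| ≤ p and |y| > 0.
Because |xy| ≤ p and w begins with p copies of a, we have y = a^k with 1 ≤ k ≤ p.
Consider xy^2z = a^{p+k} b^p c^{2p}. Now the a- and b-counts sum to 2p+k, but the c-count is 2p ≠ 2p+k. So xy^2z ∉ L.
Contradiction. Therefore L is not regular.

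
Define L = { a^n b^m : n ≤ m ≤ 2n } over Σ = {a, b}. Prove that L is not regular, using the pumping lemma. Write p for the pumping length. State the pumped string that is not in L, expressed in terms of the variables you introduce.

a^{p+k} b^p

Assume L is regular. Let p be the pumping length given by the pumping lemma.
Take w = a^p b^p ∈ L (since p ≤ p ≤ 2p), with |w| = 2p ≥ p.
By the pumping lemma, w = xyz with |xy| ≤ p and y is nonempty.
Since the first p symbols of w are all a's and |xy| ≤ p, y lies entirely in the leading a-block: y = a^k for some k with 1 ≤ k ≤ p.
Pump with i = 2: xy^2z = a^{p+k} b^p. Now n = p+k > p = m, so the condition n ≤ m fails. Thus xy^2z ∉ L.
Contradiction. Therefore L is not regular.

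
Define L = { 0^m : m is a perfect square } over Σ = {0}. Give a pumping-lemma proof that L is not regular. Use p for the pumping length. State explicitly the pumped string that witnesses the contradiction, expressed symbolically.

Assume L is regular. Let p be the pumping length given by the pumping lemma.
Take w = 0^{p²} ∈ L with |w| = p² ≥ p.
The pumping lemma gives a decomposition w = xyz where |xy| ≤ p and |y| > 0.
Then y = 0^k for some k with 1 ≤ k ≤ p.
Pump with i = 2: xy^2z = 0^{p²+k}. Since 1 ≤ k ≤ p, p² < p²+k ≤ p²+p < (p+1)², so p²+k lies strictly between consecutive squares and is not a perfect square. So xy^2z ∉ L.
Contradiction. Therefore L is not regular.

0^{p²+k}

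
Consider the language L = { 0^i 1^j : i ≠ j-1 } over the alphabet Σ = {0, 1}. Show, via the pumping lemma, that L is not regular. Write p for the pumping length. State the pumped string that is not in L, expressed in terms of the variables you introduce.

Assume L is regular. Let p be the pumping length given by the pumping lemma.
Choose w = 0^p 1^{p+p!+1}. Since p ≠ (p+p!+1)-1 = p+p!, w ∈ L; and |w| ≥ p.
The pumping lemma gives a decomposition w = xyz where |xy| ≤ p and y is nonempty.
The first p characters of w are 0's, so xy (and hence y) consists only of 0's. Write y = 0^k, 1 ≤ k ≤ p.
Since 1 ≤ k ≤ p, k divides p!; set t = 1 + p!/k. Then xy^t z has p + (p!/k)·k = p + p! copies of 0. Now the 0-count is p+p! and (1-count)-1 = (p+p!+1)-1 = p+p!, so i ≠ j-1 fails. So xy^t z = 0^{p+p!} 1^{p+p!+1} ∉ L.
This is a contradiction; hence L is not regular.

0^{p+p!} 1^{p+p!+1}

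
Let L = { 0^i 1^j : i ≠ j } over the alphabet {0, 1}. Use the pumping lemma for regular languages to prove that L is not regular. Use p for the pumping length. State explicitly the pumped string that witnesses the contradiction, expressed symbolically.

0^{p+p!} 1^{p+p!}

Toward a contradiction, assume L is regular with pumping length p.
Choose w = 0^p 1^{p+p!}. Since p ≠ p+p!, w ∈ L; and |w| ≥ p.
By the pumping lemma, w = xyz with |xy| ≤ p and y is nonempty.
Since the first p symbols of w are all 0's and |xy| ≤ p, y lies entirely in the leading 0-block: y = 0^k for some k with 1 ≤ k ≤ p.
Since 1 ≤ k ≤ p, k divides p!; set t = 1 + p!/k. Then xy^t z has p + (p!/k)·k = p + p! copies of 0. Now the 0-count equals the 1-count, so i ≠ j fails. So xy^t z = 0^{p+p!} 1^{p+p!} ∉ L.
This is a contradiction; hence L is not regular.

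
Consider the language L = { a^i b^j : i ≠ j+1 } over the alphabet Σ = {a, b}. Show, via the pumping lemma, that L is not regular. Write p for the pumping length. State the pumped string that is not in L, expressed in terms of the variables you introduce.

Toward a contradiction, assume L is regular with pumping length p.
Choose w = a^p b^{p+p!-1}. Since p ≠ (p+p!-1)+1 = p+p!, w ∈ L; and |w| ≥ p.
By the pumping lemma, w = xyz with |xy| ≤ p and y is nonempty.
Because |xy| ≤ p and w begins with p copies of a, we have y = a^k with 1 ≤ k ≤ p.
Since 1 ≤ k ≤ p, k divides p!; set t = 1 + p!/k. Then xy^t z has p + (p!/k)·k = p + p! copies of a. Now the a-count is p+p! and (b-count)+1 = (p+p!-1)+1 = p+p!, so i ≠ j+1 fails. So xy^t z = a^{p+p!} b^{p+p!-1} ∉ L.
This is a contradiction; hence L is not regular.

a^{p+p!} b^{p+p!-1}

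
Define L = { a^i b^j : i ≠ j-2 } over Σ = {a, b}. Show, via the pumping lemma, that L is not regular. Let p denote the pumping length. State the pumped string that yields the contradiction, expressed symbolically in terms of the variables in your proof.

a^{p+p!} b^{p+p!+2}

Toward a contradiction, assume L is regular with pumping length p.
Choose w = a^p b^{p+p!+2}. Since p ≠ (p+p!+2)-2 = p+p!, w ∈ L; and |w| ≥ p.
The pumping lemma gives a decomposition w = xyz where |xy| ≤ p and y is nonempty.
Because |xy| ≤ p and w begins with p copies of a, we have y = a^k with 1 ≤ k ≤ p.
Since 1 ≤ k ≤ p, k divides p!; set t = 1 + p!/k. Then xy^t z has p + (p!/k)·k = p + p! copies of a. Now the a-count is p+p! and (b-count)-2 = (p+p!+2)-2 = p+p!, so i ≠ j-2 fails. So xy^t z = a^{p+p!} b^{p+p!+2} ∉ L.
This is a contradiction; hence L is not regular.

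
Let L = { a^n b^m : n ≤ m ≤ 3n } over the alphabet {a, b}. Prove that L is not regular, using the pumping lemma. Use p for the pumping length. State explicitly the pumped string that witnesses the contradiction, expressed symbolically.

a^{p+k} b^p

Assume L is regular. Let p be the pumping length given by the pumping lemma.
Take w = a^p b^p ∈ L (since p ≤ p ≤ 3p), with |w| = 2p ≥ p.
By the pumping lemma, w = xyz with |xy| ≤ p and |y| > 0.
Since the first p symbols of w are all a's and |xy| ≤ p, y lies entirely in the leading a-block: y = a^k for some k with 1 ≤ k ≤ p.
Pump with i = 2: xy^2z = a^{p+k} b^p. Now n = p+k > p = m, so the condition n ≤ m fails. Thus xy^2z ∉ L.
This is a contradiction; hence L is not regular.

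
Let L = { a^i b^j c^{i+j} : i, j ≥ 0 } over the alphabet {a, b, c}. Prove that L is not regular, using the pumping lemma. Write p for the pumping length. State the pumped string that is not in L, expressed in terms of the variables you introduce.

a^{p+k} b^p c^{2p}

Toward a contradiction, assume L is regular with pumping length p.
Take w = a^p b^p c^{2p} ∈ L (with i=j=p, i+j=2p), |w| = 4p ≥ p.
By the pumping lemma, w = xyz with |xy| ≤ p and |y| ≥ 1.
Since the first p symbols of w are all a's and |xy| ≤ p, y lies entirely in the leading a-block: y = a^k for some k with 1 ≤ k ≤ p.
Consider xy^2z = a^{p+k} b^p c^{2p}. Now the a- and b-counts sum to 2p+k, but the c-count is 2p ≠ 2p+k. So xy^2z ∉ L.
This contradicts the pumping lemma, so L is not regular.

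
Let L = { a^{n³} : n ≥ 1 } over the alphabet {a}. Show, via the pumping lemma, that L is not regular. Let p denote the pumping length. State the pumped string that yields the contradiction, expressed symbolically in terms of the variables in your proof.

a^{p³+k}

Assume L is regular; let p be its pumping constant.
Take w = a^{p³} ∈ L with |w| = p³ ≥ p.
Write w = xyz as guaranteed by the lemma, with |xy| ≤ p and |y| > 0.
Then y = a^k for some k with 1 ≤ k ≤ p.
Pump with i = 2: xy^2z = a^{p³+k}. Since 1 ≤ k ≤ p, p³ < p³+k ≤ p³+p < p³+3p²+3p+1 = (p+1)³, so p³+k is not a perfect cube. So xy^2z ∉ L.
This contradicts the pumping lemma, so L is not regular.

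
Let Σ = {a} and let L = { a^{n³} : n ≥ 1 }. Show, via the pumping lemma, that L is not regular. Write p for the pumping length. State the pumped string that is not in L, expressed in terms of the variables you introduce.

a^{p³+k}

Assume L is regular; let p be its pumping constant.
Take w = a^{p³} ∈ L with |w| = p³ ≥ p.
The pumping lemma gives a decomposition w = xyz where |xy| ≤ p and |y| > 0.
Then y = a^k for some k with 1 ≤ k ≤ p.
Pump with i = 2: xy^2z = a^{p³+k}. Since 1 ≤ k ≤ p, p³ < p³+k ≤ p³+p < p³+3p²+3p+1 = (p+1)³, so p³+k is not a perfect cube. So xy^2z ∉ L.
This is a contradiction; hence L is not regular.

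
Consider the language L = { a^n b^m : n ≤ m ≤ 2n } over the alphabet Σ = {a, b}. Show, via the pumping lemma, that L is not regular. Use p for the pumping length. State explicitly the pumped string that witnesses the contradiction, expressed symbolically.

a^{p+k} b^p

Assume L is regular; let p be its pumping constant.
Take w = a^p b^p ∈ L (since p ≤ p ≤ 2p), with |w| = 2p ≥ p.
Write w = xyz as guaranteed by the lemma, with |xy| ≤ p and y is nonempty.
Since the first p symbols of w are all a's and |xy| ≤ p, y lies entirely in the leading a-block: y = a^k for some k with 1 ≤ k ≤ p.
Pump with i = 2: xy^2z = a^{p+k} b^p. Now n = p+k > p = m, so the condition n ≤ m fails. Thus xy^2z ∉ L.
Contradiction. Therefore L is not regular.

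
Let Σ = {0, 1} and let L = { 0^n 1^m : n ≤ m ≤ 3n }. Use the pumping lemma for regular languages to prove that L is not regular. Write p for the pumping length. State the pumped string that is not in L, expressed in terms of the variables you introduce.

Assume L is regular; let p be its pumping constant.
Take w = 0^p 1^p ∈ L (since p ≤ p ≤ 3p), with |w| = 2p ≥ p.
Write w = xyz as guaranteed by the lemma, with |xy| ≤ p and y is nonempty.
The first p characters of w are 0's, so xy (and hence y) consists only of 0's. Write y = 0^k, 1 ≤ k ≤ p.
Pump with i = 2: xy^2z = 0^{p+k} 1^p. Now n = p+k > p = m, so the condition n ≤ m fails. Thus xy^2z ∉ L.
This is a contradiction; hence L is not regular.

0^{p+k} 1^p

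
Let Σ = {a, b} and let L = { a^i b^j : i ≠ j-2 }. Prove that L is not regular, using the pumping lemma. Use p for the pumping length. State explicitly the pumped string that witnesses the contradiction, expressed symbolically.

a^{p+p!} b^{p+p!+2}

Assume L is regular; let p be its pumping constant.
Choose w = a^p b^{p+p!+2}. Since p ≠ (p+p!+2)-2 = p+p!, w ∈ L; and |w| ≥ p.
By the pumping lemma, w = xyz with |xy| ≤ p and |y| > 0.
Since the first p symbols of w are all a's and |xy| ≤ p, y lies entirely in the leading a-block: y = a^k for some k with 1 ≤ k ≤ p.
Since 1 ≤ k ≤ p, k divides p!; set t = 1 + p!/k. Then xy^t z has p + (p!/k)·k = p + p! copies of a. Now the a-count is p+p! and (b-count)-2 = (p+p!+2)-2 = p+p!, so i ≠ j-2 fails. So xy^t z = a^{p+p!} b^{p+p!+2} ∉ L.
Contradiction. Therefore L is not regular.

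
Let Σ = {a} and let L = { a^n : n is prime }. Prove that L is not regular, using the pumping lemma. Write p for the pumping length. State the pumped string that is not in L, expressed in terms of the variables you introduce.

Toward a contradiction, assume L is regular with pumping length p.
Let q be a prime with q ≥ p+2 (infinitely many primes exist), and take w = a^q ∈ L with |w| = q ≥ p.
Write w = xyz as guaranteed by the lemma, with |xy| ≤ p and |y| > 0.
Then y = a^k for some k with 1 ≤ k ≤ p.
Since 1 ≤ k ≤ p, |xz| = q-k. Pump with i = q+1: |xy^{q+1}z| = (q-k)+(q+1)k = q+qk = q(1+k), which is composite (both factors ≥ 2). So xy^{q+1}z = a^{q(1+k)} ∉ L.
Contradiction. Therefore L is not regular.

a^{q(1+k)}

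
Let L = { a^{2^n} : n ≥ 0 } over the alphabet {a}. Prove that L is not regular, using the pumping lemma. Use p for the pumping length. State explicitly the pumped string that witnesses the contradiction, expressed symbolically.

Assume L is regular. Let p be the pumping length given by the pumping lemma.
Take w = a^{2^p} ∈ L with |w| = 2^p ≥ p.
Write w = xyz as guaranteed by the lemma, with |xy| ≤ p and y is nonempty.
Then y = a^k for some k with 1 ≤ k ≤ p.
Pump with i = 2: xy^2z = a^{2^p+k}. Since 1 ≤ k ≤ p < 2^p, we have 2^p < 2^p+k < 2^{p+1}, so 2^p+k is not a power of 2. So xy^2z ∉ L.
This contradicts the pumping lemma, so L is not regular.

a^{2^p+k}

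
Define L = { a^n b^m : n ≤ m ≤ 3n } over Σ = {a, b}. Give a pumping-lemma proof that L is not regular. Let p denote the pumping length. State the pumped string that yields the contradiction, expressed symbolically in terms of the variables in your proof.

a^{p+k} b^p

Toward a contradiction, assume L is regular with pumping length p.
Take w = a^p b^p ∈ L (since p ≤ p ≤ 3p), with |w| = 2p ≥ p.
By the pumping lemma, w = xyz with |xy| ≤ p and |y| ≥ 1.
Since the first p symbols of w are all a's and |xy| ≤ p, y lies entirely in the leading a-block: y = a^k for some k with 1 ≤ k ≤ p.
Pump with i = 2: xy^2z = a^{p+k} b^p. Now n = p+k > p = m, so the condition n ≤ m fails. Thus xy^2z ∉ L.
This contradicts the pumping lemma, so L is not regular.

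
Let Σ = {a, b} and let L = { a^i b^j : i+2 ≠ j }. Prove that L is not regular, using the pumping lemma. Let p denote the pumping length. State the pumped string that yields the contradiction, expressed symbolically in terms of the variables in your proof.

Toward a contradiction, assume L is regular with pumping length p.
Choose w = a^p b^{p+p!+2}. Since p ≠ (p+p!+2)-2 = p+p!, w ∈ L; and |w| ≥ p.
By the pumping lemma, w = xyz with |xy| ≤ p and |y| > 0.
Since the first p symbols of w are all a's and |xy| ≤ p, y lies entirely in the leading a-block: y = a^k for some k with 1 ≤ k ≤ p.
Since 1 ≤ k ≤ p, k divides p!; set t = 1 + p!/k. Then xy^t z has p + (p!/k)·k = p + p! copies of a. Now the a-count is p+p! and (b-count)-2 = (p+p!+2)-2 = p+p!, so i+2 ≠ j fails. So xy^t z = a^{p+p!} b^{p+p!+2} ∉ L.
This is a contradiction; hence L is not regular.

a^{p+p!} b^{p+p!+2}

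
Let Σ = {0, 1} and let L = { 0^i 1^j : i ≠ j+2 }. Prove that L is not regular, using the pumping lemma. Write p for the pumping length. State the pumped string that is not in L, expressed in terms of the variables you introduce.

0^{p+p!} 1^{p+p!-2}

Toward a contradiction, assume L is regular with pumping length p.
Choose w = 0^p 1^{p+p!-2}. Since p ≠ (p+p!-2)+2 = p+p!, w ∈ L; and |w| ≥ p.
By the pumping lemma, w = xyz with |xy| ≤ p and |y| ≥ 1.
The first p characters of w are 0's, so xy (and hence y) consists only of 0's. Write y = 0^k, 1 ≤ k ≤ p.
Since 1 ≤ k ≤ p, k divides p!; set t = 1 + p!/k. Then xy^t z has p + (p!/k)·k = p + p! copies of 0. Now the 0-count is p+p! and (1-count)+2 = (p+p!-2)+2 = p+p!, so i ≠ j+2 fails. So xy^t z = 0^{p+p!} 1^{p+p!-2} ∉ L.
Contradiction. Therefore L is not regular.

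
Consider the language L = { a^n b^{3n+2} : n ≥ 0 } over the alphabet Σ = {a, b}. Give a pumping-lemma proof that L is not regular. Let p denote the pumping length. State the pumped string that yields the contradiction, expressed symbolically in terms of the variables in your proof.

a^{p+k} b^{3p+2}

Assume L is regular. Let p be the pumping length given by the pumping lemma.
Take w = a^p b^{3p+2}. Then w ∈ L and |w| = 4p+2 ≥ p.
By the pumping lemma, w = xyz with |xy| ≤ p and |y| ≥ 1.
Since the first p symbols of w are all a's and |xy| ≤ p, y lies entirely in the leading a-block: y = a^k for some k with 1 ≤ k ≤ p.
Pump with i = 2: xy^2z = a^{p+k} b^{3p+2}. For this to lie in L we would need 3p+2 = 3(p+k)+2, which forces k = 0. But k ≥ 1, so xy^2z ∉ L.
This is a contradiction; hence L is not regular.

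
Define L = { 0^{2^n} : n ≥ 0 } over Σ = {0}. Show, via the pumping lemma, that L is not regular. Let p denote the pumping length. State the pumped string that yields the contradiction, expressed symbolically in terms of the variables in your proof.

0^{2^p+k}

Assume L is regular; let p be its pumping constant.
Take w = 0^{2^p} ∈ L with |w| = 2^p ≥ p.
The pumping lemma gives a decomposition w = xyz where |xy| ≤ p and |y| > 0.
Then y = 0^k for some k with 1 ≤ k ≤ p.
Pump with i = 2: xy^2z = 0^{2^p+k}. Since 1 ≤ k ≤ p < 2^p, we have 2^p < 2^p+k < 2^{p+1}, so 2^p+k is not a power of 2. So xy^2z ∉ L.
Contradiction. Therefore L is not regular.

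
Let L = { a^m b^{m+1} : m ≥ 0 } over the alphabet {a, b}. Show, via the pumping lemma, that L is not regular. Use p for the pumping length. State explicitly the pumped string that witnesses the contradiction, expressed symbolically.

Suppose for contradiction that L is regular, and let p be the pumping length.
Choose w = a^p b^{p+1}, which is in L with |w| = 2p+1 ≥ p.
The pumping lemma gives a decomposition w = xyz where |xy| ≤ p and |y| ≥ 1.
The first p characters of w are a's, so xy (and hence y) consists only of a's. Write y = a^k, 1 ≤ k ≤ p.
Pump with i = 2: xy^2z = a^{p+k} b^{p+1}. For this to lie in L we would need p+1 = (p+k)+1, which forces k = 0. But k ≥ 1, so xy^2z ∉ L.
Contradiction. Therefore L is not regular.

a^{p+k} b^{p+1}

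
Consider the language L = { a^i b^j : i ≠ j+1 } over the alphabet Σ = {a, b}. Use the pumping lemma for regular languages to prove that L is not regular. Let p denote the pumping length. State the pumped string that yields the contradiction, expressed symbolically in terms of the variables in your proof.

a^{p+p!} b^{p+p!-1}

Assume L is regular; let p be its pumping constant.
Choose w = a^p b^{p+p!-1}. Since p ≠ (p+p!-1)+1 = p+p!, w ∈ L; and |w| ≥ p.
The pumping lemma gives a decomposition w = xyz where |xy| ≤ p and |y| ≥ 1.
Since the first p symbols of w are all a's and |xy| ≤ p, y lies entirely in the leading a-block: y = a^k for some k with 1 ≤ k ≤ p.
Since 1 ≤ k ≤ p, k divides p!; set t = 1 + p!/k. Then xy^t z has p + (p!/k)·k = p + p! copies of a. Now the a-count is p+p! and (b-count)+1 = (p+p!-1)+1 = p+p!, so i ≠ j+1 fails. So xy^t z = a^{p+p!} b^{p+p!-1} ∉ L.
This contradicts the pumping lemma, so L is not regular.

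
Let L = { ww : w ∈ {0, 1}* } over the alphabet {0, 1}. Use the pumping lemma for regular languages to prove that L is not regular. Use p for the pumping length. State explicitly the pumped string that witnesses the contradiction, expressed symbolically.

0^{p+k} 1^p 0^p 1^p

Suppose for contradiction that L is regular, and let p be the pumping length.
Take w = 0^p 1^p 0^p 1^p = uu where u = 0^p1^p; then w ∈ L and |w| = 4p ≥ p.
By the pumping lemma, w = xyz with |xy| ≤ p and |y| ≥ 1.
Because |xy| ≤ p and w begins with p copies of 0, we have y = 0^k with 1 ≤ k ≤ p.
Pump with i = 2: xy^2z = 0^{p+k} 1^p 0^p 1^p, of length 4p+k. Suppose this equals vv. The string starts with 0 and ends with 1, so v does too; thus the boundary between the two copies of v is a 1→0 transition. There is exactly one such transition, at position 2p+k, so |v| = 2p+k and |vv| = 4p+2k ≠ 4p+k since k ≥ 1. So xy^2z ∉ L.
This contradicts the pumping lemma, so L is not regular.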